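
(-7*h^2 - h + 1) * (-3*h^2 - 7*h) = 21*h^4 + 52*h^3 + 4*h^2 - 7*h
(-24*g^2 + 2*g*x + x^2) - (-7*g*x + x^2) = -24*g^2 + 9*g*x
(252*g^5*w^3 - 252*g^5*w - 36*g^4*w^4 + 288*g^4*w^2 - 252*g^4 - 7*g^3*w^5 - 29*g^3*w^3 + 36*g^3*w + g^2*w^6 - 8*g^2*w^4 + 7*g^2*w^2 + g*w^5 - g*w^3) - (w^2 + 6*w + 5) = 252*g^5*w^3 - 252*g^5*w - 36*g^4*w^4 + 288*g^4*w^2 - 252*g^4 - 7*g^3*w^5 - 29*g^3*w^3 + 36*g^3*w + g^2*w^6 - 8*g^2*w^4 + 7*g^2*w^2 + g*w^5 - g*w^3 - w^2 - 6*w - 5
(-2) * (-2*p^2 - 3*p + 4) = 4*p^2 + 6*p - 8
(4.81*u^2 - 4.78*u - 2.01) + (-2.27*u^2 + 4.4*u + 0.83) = 2.54*u^2 - 0.38*u - 1.18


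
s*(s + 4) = s^2 + 4*s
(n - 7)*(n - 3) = n^2 - 10*n + 21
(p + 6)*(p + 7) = p^2 + 13*p + 42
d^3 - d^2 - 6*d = d*(d - 3)*(d + 2)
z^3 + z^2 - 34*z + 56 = (z - 4)*(z - 2)*(z + 7)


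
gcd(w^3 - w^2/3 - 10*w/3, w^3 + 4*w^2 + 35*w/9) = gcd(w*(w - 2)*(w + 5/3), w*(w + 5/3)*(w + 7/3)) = w^2 + 5*w/3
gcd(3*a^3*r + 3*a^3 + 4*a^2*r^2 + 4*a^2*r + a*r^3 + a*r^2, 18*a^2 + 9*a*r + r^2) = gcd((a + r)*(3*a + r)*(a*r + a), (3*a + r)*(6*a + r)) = 3*a + r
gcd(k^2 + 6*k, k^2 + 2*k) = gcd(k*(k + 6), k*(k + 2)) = k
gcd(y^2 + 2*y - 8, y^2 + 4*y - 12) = y - 2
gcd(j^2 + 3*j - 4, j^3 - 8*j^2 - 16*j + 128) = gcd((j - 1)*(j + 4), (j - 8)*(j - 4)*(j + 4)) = j + 4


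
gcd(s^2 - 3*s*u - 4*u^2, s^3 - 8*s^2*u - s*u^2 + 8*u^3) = s + u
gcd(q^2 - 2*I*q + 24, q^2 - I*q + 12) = 1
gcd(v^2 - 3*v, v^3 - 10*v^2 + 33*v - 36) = v - 3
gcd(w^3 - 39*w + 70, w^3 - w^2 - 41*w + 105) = w^2 + 2*w - 35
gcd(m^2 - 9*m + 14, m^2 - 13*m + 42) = m - 7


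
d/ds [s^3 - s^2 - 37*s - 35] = 3*s^2 - 2*s - 37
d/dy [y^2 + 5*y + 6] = 2*y + 5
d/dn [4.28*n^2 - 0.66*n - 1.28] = 8.56*n - 0.66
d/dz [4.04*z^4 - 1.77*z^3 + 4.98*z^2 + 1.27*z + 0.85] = 16.16*z^3 - 5.31*z^2 + 9.96*z + 1.27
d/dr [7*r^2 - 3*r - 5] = 14*r - 3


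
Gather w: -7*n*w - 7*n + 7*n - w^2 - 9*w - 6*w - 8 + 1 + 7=-w^2 + w*(-7*n - 15)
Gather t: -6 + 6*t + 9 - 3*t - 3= 3*t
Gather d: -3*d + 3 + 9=12 - 3*d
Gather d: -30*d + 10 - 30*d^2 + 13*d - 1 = -30*d^2 - 17*d + 9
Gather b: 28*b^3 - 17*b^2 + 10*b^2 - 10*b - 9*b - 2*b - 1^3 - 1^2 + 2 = 28*b^3 - 7*b^2 - 21*b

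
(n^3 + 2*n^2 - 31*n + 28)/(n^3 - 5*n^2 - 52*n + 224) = (n - 1)/(n - 8)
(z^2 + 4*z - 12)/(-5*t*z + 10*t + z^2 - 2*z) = (z + 6)/(-5*t + z)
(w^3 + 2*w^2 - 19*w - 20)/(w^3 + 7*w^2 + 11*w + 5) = (w - 4)/(w + 1)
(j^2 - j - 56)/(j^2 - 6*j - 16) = (j + 7)/(j + 2)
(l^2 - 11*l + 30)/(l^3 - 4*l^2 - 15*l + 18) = (l - 5)/(l^2 + 2*l - 3)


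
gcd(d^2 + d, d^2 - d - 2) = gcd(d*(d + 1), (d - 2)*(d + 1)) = d + 1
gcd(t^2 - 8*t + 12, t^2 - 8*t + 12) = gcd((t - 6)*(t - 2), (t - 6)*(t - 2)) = t^2 - 8*t + 12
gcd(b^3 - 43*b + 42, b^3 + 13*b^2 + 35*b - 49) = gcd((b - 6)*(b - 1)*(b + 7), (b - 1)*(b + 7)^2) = b^2 + 6*b - 7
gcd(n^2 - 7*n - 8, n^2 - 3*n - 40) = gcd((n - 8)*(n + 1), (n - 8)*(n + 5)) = n - 8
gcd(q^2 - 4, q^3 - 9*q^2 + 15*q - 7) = 1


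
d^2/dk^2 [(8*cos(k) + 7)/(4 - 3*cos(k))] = 53*(-3*sin(k)^2 + 4*cos(k) - 3)/(3*cos(k) - 4)^3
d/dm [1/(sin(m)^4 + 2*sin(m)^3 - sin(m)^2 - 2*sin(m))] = 2*(-2*sin(m)^3 - 3*sin(m)^2 + sin(m) + 1)/((sin(m) + 2)^2*sin(m)^2*cos(m)^3)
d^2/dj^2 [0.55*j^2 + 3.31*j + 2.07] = 1.10000000000000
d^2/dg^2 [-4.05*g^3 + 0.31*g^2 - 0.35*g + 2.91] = 0.62 - 24.3*g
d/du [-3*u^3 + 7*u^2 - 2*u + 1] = -9*u^2 + 14*u - 2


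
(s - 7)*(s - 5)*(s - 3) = s^3 - 15*s^2 + 71*s - 105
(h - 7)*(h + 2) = h^2 - 5*h - 14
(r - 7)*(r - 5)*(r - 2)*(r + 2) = r^4 - 12*r^3 + 31*r^2 + 48*r - 140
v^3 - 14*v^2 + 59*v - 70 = (v - 7)*(v - 5)*(v - 2)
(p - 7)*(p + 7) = p^2 - 49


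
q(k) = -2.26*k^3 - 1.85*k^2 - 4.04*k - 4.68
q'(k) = -6.78*k^2 - 3.7*k - 4.04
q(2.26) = -49.35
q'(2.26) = -47.03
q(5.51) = -461.17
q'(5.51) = -230.27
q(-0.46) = -2.99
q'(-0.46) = -3.77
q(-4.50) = 181.98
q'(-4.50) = -124.68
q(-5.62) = 360.75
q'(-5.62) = -197.39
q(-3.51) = 84.44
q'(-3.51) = -74.58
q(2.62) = -68.61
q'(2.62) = -60.27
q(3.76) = -166.16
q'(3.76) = -113.80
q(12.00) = -4224.84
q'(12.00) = -1024.76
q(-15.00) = 7267.17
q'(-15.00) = -1474.04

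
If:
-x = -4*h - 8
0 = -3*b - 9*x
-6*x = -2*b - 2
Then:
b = -1/2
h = -47/24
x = 1/6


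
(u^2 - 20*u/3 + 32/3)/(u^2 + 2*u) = (3*u^2 - 20*u + 32)/(3*u*(u + 2))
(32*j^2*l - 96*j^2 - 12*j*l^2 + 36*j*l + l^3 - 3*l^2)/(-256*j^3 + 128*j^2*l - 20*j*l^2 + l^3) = (3 - l)/(8*j - l)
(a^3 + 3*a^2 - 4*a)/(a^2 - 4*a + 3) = a*(a + 4)/(a - 3)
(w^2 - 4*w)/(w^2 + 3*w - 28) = w/(w + 7)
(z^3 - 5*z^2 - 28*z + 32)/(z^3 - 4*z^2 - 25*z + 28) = (z - 8)/(z - 7)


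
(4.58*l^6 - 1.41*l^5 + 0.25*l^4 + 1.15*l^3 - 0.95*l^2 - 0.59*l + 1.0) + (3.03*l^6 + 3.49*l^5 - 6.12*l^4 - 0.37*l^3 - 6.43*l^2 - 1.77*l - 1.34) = 7.61*l^6 + 2.08*l^5 - 5.87*l^4 + 0.78*l^3 - 7.38*l^2 - 2.36*l - 0.34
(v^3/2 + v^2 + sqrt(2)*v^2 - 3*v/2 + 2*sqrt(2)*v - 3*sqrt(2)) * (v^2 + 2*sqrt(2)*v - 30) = v^5/2 + v^4 + 2*sqrt(2)*v^4 - 25*v^3/2 + 4*sqrt(2)*v^3 - 36*sqrt(2)*v^2 - 22*v^2 - 60*sqrt(2)*v + 33*v + 90*sqrt(2)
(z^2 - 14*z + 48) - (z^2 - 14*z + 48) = 0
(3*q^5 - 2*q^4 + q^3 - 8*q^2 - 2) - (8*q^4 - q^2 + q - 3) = 3*q^5 - 10*q^4 + q^3 - 7*q^2 - q + 1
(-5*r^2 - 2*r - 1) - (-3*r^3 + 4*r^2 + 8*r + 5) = 3*r^3 - 9*r^2 - 10*r - 6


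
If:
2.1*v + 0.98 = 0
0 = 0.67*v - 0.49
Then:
No Solution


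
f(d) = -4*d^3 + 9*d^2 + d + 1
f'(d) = -12*d^2 + 18*d + 1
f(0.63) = 4.20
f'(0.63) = 7.58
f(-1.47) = 31.68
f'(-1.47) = -51.39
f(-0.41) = 2.38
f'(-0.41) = -8.40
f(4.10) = -119.29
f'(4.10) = -126.92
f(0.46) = 2.98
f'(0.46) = 6.74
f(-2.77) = 152.30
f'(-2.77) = -140.93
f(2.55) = -4.25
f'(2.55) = -31.13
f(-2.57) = 125.77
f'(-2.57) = -124.52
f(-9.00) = 3637.00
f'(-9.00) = -1133.00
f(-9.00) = 3637.00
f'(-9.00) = -1133.00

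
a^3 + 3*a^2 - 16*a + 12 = (a - 2)*(a - 1)*(a + 6)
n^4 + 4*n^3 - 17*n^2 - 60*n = n*(n - 4)*(n + 3)*(n + 5)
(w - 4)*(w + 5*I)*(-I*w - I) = -I*w^3 + 5*w^2 + 3*I*w^2 - 15*w + 4*I*w - 20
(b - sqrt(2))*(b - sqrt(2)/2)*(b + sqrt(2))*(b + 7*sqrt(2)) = b^4 + 13*sqrt(2)*b^3/2 - 9*b^2 - 13*sqrt(2)*b + 14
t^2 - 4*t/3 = t*(t - 4/3)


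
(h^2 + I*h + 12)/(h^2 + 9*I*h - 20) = (h - 3*I)/(h + 5*I)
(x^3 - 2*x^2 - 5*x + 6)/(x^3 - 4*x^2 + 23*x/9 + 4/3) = 9*(x^2 + x - 2)/(9*x^2 - 9*x - 4)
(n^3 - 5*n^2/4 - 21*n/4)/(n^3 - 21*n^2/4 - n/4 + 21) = n/(n - 4)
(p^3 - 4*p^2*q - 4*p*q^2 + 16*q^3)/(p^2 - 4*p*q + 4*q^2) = (p^2 - 2*p*q - 8*q^2)/(p - 2*q)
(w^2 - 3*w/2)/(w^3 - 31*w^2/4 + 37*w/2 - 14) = 2*w*(2*w - 3)/(4*w^3 - 31*w^2 + 74*w - 56)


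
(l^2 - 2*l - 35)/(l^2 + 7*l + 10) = (l - 7)/(l + 2)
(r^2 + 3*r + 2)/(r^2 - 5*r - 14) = (r + 1)/(r - 7)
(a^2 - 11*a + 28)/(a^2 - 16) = (a - 7)/(a + 4)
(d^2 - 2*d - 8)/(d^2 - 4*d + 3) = (d^2 - 2*d - 8)/(d^2 - 4*d + 3)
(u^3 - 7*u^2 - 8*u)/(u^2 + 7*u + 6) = u*(u - 8)/(u + 6)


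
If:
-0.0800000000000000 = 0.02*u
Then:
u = -4.00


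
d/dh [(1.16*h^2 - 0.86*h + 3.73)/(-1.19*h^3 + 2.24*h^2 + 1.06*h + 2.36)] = (1.3804*h^4 - 2.0468*h^3 + 16.4721*h^2 - 11.2352*h - 5.9834)/(1.4161*h^6 - 5.3312*h^5 + 2.4948*h^4 - 0.867999999999999*h^3 + 11.6964*h^2 + 5.0032*h + 5.5696)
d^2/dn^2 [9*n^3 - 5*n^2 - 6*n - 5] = 54*n - 10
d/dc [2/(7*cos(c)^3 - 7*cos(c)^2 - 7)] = 2*(3*cos(c) - 2)*sin(c)*cos(c)/(7*(-cos(c)^3 + cos(c)^2 + 1)^2)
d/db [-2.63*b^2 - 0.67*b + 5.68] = -5.26*b - 0.67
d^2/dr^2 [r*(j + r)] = 2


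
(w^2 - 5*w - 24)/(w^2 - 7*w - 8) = (w + 3)/(w + 1)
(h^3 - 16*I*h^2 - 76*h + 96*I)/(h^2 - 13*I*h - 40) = (h^2 - 8*I*h - 12)/(h - 5*I)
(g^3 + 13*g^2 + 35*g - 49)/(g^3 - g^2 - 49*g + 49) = (g + 7)/(g - 7)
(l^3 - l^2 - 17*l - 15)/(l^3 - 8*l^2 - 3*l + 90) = (l + 1)/(l - 6)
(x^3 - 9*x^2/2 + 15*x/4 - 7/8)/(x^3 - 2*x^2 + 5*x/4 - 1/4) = (x - 7/2)/(x - 1)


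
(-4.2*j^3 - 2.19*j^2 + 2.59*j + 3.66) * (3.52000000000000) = -14.784*j^3 - 7.7088*j^2 + 9.1168*j + 12.8832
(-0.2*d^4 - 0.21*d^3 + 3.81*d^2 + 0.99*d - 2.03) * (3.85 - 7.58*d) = 1.516*d^5 + 0.8218*d^4 - 29.6883*d^3 + 7.1643*d^2 + 19.1989*d - 7.8155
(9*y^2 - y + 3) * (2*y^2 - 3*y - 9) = 18*y^4 - 29*y^3 - 72*y^2 - 27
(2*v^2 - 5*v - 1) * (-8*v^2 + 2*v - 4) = -16*v^4 + 44*v^3 - 10*v^2 + 18*v + 4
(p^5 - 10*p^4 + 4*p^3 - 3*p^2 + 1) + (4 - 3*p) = p^5 - 10*p^4 + 4*p^3 - 3*p^2 - 3*p + 5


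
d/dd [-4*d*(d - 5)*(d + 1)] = -12*d^2 + 32*d + 20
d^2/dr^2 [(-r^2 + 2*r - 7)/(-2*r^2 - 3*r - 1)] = 4*(-7*r^3 + 39*r^2 + 69*r + 28)/(8*r^6 + 36*r^5 + 66*r^4 + 63*r^3 + 33*r^2 + 9*r + 1)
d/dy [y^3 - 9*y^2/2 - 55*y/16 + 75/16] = 3*y^2 - 9*y - 55/16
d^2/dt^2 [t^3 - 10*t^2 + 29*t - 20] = 6*t - 20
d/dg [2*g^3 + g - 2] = 6*g^2 + 1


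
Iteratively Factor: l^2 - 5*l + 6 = (l - 2)*(l - 3)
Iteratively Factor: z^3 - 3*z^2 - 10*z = (z)*(z^2 - 3*z - 10) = z*(z + 2)*(z - 5)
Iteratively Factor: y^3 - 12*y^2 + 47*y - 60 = (y - 3)*(y^2 - 9*y + 20) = (y - 5)*(y - 3)*(y - 4)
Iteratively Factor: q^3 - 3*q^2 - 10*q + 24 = (q - 4)*(q^2 + q - 6) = (q - 4)*(q - 2)*(q + 3)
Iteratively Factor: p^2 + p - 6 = (p - 2)*(p + 3)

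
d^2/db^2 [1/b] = 2/b^3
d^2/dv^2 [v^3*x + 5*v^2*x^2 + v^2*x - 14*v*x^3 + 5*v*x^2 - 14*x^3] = 2*x*(3*v + 5*x + 1)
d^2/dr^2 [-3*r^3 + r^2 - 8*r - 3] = 2 - 18*r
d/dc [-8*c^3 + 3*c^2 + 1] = 6*c*(1 - 4*c)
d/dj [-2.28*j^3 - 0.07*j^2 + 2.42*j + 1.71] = -6.84*j^2 - 0.14*j + 2.42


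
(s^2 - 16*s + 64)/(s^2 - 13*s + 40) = (s - 8)/(s - 5)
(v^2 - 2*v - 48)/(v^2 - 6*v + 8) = (v^2 - 2*v - 48)/(v^2 - 6*v + 8)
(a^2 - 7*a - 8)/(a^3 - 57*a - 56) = 1/(a + 7)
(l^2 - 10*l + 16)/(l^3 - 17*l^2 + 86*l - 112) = 1/(l - 7)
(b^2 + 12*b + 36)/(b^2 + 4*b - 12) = (b + 6)/(b - 2)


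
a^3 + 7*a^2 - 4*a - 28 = (a - 2)*(a + 2)*(a + 7)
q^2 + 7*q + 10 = (q + 2)*(q + 5)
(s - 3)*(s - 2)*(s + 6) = s^3 + s^2 - 24*s + 36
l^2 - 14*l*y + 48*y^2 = (l - 8*y)*(l - 6*y)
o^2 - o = o*(o - 1)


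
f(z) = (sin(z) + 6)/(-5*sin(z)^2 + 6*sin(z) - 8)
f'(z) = (10*sin(z)*cos(z) - 6*cos(z))*(sin(z) + 6)/(-5*sin(z)^2 + 6*sin(z) - 8)^2 + cos(z)/(-5*sin(z)^2 + 6*sin(z) - 8)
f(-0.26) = -0.58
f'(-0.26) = -0.59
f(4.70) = -0.26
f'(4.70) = 0.00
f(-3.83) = -1.07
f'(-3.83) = 0.08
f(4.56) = -0.27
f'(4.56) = 0.04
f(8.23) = -1.03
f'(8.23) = -0.13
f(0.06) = -0.79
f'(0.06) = -0.69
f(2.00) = -1.03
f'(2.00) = -0.14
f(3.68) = -0.44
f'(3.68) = 0.41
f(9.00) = -1.01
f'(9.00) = 0.41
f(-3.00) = -0.65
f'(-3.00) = 0.65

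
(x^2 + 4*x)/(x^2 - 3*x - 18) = x*(x + 4)/(x^2 - 3*x - 18)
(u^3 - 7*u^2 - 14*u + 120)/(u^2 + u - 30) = (u^2 - 2*u - 24)/(u + 6)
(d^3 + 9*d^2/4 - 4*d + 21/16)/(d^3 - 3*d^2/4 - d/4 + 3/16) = (2*d + 7)/(2*d + 1)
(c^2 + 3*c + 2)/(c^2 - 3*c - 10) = (c + 1)/(c - 5)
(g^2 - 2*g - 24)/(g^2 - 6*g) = (g + 4)/g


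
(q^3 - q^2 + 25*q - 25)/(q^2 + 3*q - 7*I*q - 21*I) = (q^3 - q^2 + 25*q - 25)/(q^2 + q*(3 - 7*I) - 21*I)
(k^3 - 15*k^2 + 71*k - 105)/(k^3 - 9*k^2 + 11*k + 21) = (k - 5)/(k + 1)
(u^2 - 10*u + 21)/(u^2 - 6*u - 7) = (u - 3)/(u + 1)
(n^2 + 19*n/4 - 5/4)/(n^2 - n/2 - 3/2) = (-4*n^2 - 19*n + 5)/(2*(-2*n^2 + n + 3))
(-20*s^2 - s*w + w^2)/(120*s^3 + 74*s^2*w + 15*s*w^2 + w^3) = (-5*s + w)/(30*s^2 + 11*s*w + w^2)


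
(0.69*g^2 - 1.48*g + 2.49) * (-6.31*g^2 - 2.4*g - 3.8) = -4.3539*g^4 + 7.6828*g^3 - 14.7819*g^2 - 0.352*g - 9.462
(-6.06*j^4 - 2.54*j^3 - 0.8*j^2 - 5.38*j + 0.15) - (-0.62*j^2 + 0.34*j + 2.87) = -6.06*j^4 - 2.54*j^3 - 0.18*j^2 - 5.72*j - 2.72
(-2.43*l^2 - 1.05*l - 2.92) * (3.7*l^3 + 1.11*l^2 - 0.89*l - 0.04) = -8.991*l^5 - 6.5823*l^4 - 9.8068*l^3 - 2.2095*l^2 + 2.6408*l + 0.1168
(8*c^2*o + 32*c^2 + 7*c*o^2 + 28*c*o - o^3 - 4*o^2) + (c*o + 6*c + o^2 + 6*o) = 8*c^2*o + 32*c^2 + 7*c*o^2 + 29*c*o + 6*c - o^3 - 3*o^2 + 6*o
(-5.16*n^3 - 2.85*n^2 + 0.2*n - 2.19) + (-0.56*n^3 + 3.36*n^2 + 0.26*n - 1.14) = -5.72*n^3 + 0.51*n^2 + 0.46*n - 3.33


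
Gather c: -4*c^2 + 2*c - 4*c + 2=-4*c^2 - 2*c + 2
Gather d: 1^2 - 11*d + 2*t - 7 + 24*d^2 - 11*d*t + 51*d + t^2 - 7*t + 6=24*d^2 + d*(40 - 11*t) + t^2 - 5*t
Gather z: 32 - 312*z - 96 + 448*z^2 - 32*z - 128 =448*z^2 - 344*z - 192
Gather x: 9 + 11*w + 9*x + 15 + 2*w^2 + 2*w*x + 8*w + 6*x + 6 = 2*w^2 + 19*w + x*(2*w + 15) + 30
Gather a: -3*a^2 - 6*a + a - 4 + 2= -3*a^2 - 5*a - 2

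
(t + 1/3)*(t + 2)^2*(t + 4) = t^4 + 25*t^3/3 + 68*t^2/3 + 68*t/3 + 16/3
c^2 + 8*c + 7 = (c + 1)*(c + 7)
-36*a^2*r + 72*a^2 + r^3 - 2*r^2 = (-6*a + r)*(6*a + r)*(r - 2)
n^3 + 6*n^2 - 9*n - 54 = (n - 3)*(n + 3)*(n + 6)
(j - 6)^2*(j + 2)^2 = j^4 - 8*j^3 - 8*j^2 + 96*j + 144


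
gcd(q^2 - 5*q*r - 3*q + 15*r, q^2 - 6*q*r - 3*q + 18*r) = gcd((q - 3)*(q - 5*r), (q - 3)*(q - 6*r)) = q - 3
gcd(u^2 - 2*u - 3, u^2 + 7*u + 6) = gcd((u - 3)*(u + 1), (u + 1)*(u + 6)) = u + 1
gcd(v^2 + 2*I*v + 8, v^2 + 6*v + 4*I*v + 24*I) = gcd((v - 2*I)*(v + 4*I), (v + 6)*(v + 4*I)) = v + 4*I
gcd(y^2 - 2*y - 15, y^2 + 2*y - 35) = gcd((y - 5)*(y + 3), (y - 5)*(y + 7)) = y - 5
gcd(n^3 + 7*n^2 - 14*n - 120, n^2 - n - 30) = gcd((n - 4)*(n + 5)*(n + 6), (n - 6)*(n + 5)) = n + 5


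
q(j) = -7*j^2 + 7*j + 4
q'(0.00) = 7.00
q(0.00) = 4.00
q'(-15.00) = 217.00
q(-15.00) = -1676.00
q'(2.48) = -27.72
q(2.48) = -21.69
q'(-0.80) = 18.20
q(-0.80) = -6.08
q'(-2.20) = 37.80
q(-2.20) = -45.28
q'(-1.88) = 33.32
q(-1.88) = -33.90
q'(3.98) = -48.72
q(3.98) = -79.02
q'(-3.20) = 51.80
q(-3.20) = -90.08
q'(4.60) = -57.40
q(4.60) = -111.92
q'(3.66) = -44.24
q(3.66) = -64.15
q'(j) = 7 - 14*j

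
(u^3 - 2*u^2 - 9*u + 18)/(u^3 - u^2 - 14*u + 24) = (u + 3)/(u + 4)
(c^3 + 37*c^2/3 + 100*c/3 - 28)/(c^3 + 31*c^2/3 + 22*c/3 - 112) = (3*c - 2)/(3*c - 8)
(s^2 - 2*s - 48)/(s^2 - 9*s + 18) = (s^2 - 2*s - 48)/(s^2 - 9*s + 18)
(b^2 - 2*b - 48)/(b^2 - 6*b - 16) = (b + 6)/(b + 2)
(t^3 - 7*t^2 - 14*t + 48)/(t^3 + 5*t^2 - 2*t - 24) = (t - 8)/(t + 4)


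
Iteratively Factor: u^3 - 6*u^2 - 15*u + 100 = (u + 4)*(u^2 - 10*u + 25) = (u - 5)*(u + 4)*(u - 5)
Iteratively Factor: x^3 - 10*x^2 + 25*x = (x)*(x^2 - 10*x + 25) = x*(x - 5)*(x - 5)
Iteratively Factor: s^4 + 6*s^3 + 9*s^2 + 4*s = (s)*(s^3 + 6*s^2 + 9*s + 4) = s*(s + 4)*(s^2 + 2*s + 1) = s*(s + 1)*(s + 4)*(s + 1)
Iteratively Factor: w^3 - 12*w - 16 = (w - 4)*(w^2 + 4*w + 4) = (w - 4)*(w + 2)*(w + 2)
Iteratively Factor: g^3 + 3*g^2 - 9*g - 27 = (g + 3)*(g^2 - 9) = (g - 3)*(g + 3)*(g + 3)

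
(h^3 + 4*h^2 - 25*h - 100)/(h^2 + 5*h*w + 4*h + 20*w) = (h^2 - 25)/(h + 5*w)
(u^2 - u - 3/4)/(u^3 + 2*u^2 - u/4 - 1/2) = (2*u - 3)/(2*u^2 + 3*u - 2)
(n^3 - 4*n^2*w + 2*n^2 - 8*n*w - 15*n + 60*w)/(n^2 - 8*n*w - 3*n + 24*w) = (-n^2 + 4*n*w - 5*n + 20*w)/(-n + 8*w)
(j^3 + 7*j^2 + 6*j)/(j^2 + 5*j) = (j^2 + 7*j + 6)/(j + 5)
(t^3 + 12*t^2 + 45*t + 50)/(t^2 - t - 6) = (t^2 + 10*t + 25)/(t - 3)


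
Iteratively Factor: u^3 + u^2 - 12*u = (u)*(u^2 + u - 12) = u*(u - 3)*(u + 4)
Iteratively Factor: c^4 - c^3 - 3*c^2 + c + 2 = (c + 1)*(c^3 - 2*c^2 - c + 2) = (c - 2)*(c + 1)*(c^2 - 1) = (c - 2)*(c + 1)^2*(c - 1)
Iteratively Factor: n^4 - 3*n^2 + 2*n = (n + 2)*(n^3 - 2*n^2 + n) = n*(n + 2)*(n^2 - 2*n + 1) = n*(n - 1)*(n + 2)*(n - 1)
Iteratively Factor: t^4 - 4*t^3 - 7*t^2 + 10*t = (t)*(t^3 - 4*t^2 - 7*t + 10) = t*(t + 2)*(t^2 - 6*t + 5) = t*(t - 1)*(t + 2)*(t - 5)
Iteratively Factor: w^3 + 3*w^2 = (w)*(w^2 + 3*w) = w^2*(w + 3)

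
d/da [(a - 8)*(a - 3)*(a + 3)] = 3*a^2 - 16*a - 9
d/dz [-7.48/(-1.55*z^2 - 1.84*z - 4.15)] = (-23.188*z - 13.7632)/(1.55*z^2 + 1.84*z + 4.15)^2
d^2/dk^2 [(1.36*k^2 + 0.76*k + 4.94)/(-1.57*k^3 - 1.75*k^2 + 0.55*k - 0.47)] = (-6.704528*k^6 - 11.239944*k^5 - 165.694032*k^4 - 211.698304*k^3 - 51.737112*k^2 + 54.150456*k + 4.143832)/(3.869893*k^9 + 12.940725*k^8 + 10.35729*k^7 - 0.231866000000002*k^6 + 4.1196*k^5 + 3.47118*k^4 - 1.840186*k^3 + 1.58625*k^2 - 0.364485*k + 0.103823)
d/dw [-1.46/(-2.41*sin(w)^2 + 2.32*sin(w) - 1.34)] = (3.3872 - 7.0372*sin(w))*cos(w)/(2.41*sin(w)^2 - 2.32*sin(w) + 1.34)^2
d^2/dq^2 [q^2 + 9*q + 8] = 2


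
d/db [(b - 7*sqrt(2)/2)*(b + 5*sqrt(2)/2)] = 2*b - sqrt(2)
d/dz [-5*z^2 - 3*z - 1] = -10*z - 3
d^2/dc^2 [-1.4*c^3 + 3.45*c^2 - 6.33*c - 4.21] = 6.9 - 8.4*c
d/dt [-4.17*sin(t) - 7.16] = -4.17*cos(t)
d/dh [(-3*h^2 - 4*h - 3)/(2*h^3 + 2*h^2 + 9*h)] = (6*h^4 + 16*h^3 - h^2 + 12*h + 27)/(h^2*(4*h^4 + 8*h^3 + 40*h^2 + 36*h + 81))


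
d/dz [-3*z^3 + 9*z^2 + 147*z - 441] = -9*z^2 + 18*z + 147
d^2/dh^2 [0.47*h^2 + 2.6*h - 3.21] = 0.940000000000000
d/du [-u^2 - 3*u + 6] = -2*u - 3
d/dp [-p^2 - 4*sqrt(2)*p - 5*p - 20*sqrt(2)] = -2*p - 4*sqrt(2) - 5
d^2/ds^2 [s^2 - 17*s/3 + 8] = 2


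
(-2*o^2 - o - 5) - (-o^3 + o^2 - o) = o^3 - 3*o^2 - 5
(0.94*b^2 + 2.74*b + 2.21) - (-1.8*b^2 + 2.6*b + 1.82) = 2.74*b^2 + 0.14*b + 0.39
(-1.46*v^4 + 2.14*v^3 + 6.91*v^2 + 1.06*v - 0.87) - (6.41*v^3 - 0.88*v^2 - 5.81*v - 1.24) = -1.46*v^4 - 4.27*v^3 + 7.79*v^2 + 6.87*v + 0.37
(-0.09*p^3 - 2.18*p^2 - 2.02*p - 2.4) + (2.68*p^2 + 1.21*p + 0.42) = -0.09*p^3 + 0.5*p^2 - 0.81*p - 1.98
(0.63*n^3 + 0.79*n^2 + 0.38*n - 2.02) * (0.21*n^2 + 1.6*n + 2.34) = 0.1323*n^5 + 1.1739*n^4 + 2.818*n^3 + 2.0324*n^2 - 2.3428*n - 4.7268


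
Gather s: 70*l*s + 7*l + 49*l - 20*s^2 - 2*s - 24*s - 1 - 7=56*l - 20*s^2 + s*(70*l - 26) - 8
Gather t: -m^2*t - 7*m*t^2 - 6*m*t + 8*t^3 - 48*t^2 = 8*t^3 + t^2*(-7*m - 48) + t*(-m^2 - 6*m)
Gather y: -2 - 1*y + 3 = 1 - y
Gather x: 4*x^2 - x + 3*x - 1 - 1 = 4*x^2 + 2*x - 2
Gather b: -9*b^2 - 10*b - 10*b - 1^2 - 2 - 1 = -9*b^2 - 20*b - 4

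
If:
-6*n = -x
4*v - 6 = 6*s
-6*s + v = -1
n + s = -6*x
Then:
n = -5/333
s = 5/9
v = 7/3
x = -10/111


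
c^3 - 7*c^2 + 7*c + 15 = (c - 5)*(c - 3)*(c + 1)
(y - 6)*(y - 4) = y^2 - 10*y + 24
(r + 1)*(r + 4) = r^2 + 5*r + 4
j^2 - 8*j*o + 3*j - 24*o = (j + 3)*(j - 8*o)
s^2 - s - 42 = (s - 7)*(s + 6)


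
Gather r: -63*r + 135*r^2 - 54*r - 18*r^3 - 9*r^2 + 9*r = -18*r^3 + 126*r^2 - 108*r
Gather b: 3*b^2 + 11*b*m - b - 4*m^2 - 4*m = 3*b^2 + b*(11*m - 1) - 4*m^2 - 4*m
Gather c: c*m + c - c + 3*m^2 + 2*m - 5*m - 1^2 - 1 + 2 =c*m + 3*m^2 - 3*m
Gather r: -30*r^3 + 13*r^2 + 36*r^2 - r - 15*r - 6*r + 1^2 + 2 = -30*r^3 + 49*r^2 - 22*r + 3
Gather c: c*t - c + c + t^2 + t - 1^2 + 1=c*t + t^2 + t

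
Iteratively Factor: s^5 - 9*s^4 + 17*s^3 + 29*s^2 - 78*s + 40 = (s - 5)*(s^4 - 4*s^3 - 3*s^2 + 14*s - 8) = (s - 5)*(s - 4)*(s^3 - 3*s + 2) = (s - 5)*(s - 4)*(s + 2)*(s^2 - 2*s + 1) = (s - 5)*(s - 4)*(s - 1)*(s + 2)*(s - 1)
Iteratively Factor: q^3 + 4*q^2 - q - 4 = (q - 1)*(q^2 + 5*q + 4) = (q - 1)*(q + 4)*(q + 1)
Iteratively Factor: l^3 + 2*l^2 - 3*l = (l + 3)*(l^2 - l) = l*(l + 3)*(l - 1)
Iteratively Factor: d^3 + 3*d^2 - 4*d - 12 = (d + 3)*(d^2 - 4) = (d + 2)*(d + 3)*(d - 2)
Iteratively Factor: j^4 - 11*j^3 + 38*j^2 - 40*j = (j)*(j^3 - 11*j^2 + 38*j - 40) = j*(j - 2)*(j^2 - 9*j + 20) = j*(j - 5)*(j - 2)*(j - 4)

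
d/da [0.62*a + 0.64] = 0.620000000000000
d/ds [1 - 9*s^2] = -18*s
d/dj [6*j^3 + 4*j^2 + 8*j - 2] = 18*j^2 + 8*j + 8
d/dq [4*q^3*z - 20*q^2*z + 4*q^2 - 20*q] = 12*q^2*z - 40*q*z + 8*q - 20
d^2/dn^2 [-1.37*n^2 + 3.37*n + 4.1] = -2.74000000000000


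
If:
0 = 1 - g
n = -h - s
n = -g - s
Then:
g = 1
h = 1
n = -s - 1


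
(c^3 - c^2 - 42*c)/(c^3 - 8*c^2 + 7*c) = (c + 6)/(c - 1)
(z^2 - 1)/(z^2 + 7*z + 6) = (z - 1)/(z + 6)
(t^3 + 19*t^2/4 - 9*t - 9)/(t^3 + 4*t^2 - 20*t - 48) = (4*t^2 - 5*t - 6)/(4*(t^2 - 2*t - 8))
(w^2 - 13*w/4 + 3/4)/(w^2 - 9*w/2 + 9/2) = (4*w - 1)/(2*(2*w - 3))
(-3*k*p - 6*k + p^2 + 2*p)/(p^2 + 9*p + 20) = (-3*k*p - 6*k + p^2 + 2*p)/(p^2 + 9*p + 20)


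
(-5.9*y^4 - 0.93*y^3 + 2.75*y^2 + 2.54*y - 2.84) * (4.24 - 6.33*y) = 37.347*y^5 - 19.1291*y^4 - 21.3507*y^3 - 4.4182*y^2 + 28.7468*y - 12.0416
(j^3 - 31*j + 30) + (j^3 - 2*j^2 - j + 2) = 2*j^3 - 2*j^2 - 32*j + 32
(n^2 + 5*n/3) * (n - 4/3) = n^3 + n^2/3 - 20*n/9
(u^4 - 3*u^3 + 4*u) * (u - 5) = u^5 - 8*u^4 + 15*u^3 + 4*u^2 - 20*u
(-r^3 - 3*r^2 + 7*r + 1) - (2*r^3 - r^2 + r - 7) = -3*r^3 - 2*r^2 + 6*r + 8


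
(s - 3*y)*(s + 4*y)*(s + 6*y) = s^3 + 7*s^2*y - 6*s*y^2 - 72*y^3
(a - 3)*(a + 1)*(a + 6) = a^3 + 4*a^2 - 15*a - 18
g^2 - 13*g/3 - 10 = (g - 6)*(g + 5/3)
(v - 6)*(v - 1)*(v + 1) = v^3 - 6*v^2 - v + 6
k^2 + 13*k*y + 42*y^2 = (k + 6*y)*(k + 7*y)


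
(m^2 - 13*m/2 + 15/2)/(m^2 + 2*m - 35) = (m - 3/2)/(m + 7)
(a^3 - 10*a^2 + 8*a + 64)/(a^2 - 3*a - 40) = (a^2 - 2*a - 8)/(a + 5)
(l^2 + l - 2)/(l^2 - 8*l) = (l^2 + l - 2)/(l*(l - 8))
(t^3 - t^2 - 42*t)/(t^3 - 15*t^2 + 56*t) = (t + 6)/(t - 8)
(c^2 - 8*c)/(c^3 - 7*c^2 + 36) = c*(c - 8)/(c^3 - 7*c^2 + 36)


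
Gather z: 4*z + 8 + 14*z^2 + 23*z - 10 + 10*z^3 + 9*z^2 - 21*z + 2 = 10*z^3 + 23*z^2 + 6*z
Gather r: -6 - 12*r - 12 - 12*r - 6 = -24*r - 24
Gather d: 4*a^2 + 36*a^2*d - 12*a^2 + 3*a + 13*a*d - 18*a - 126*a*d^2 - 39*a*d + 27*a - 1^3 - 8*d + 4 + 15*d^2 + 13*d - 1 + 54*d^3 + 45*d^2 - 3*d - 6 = -8*a^2 + 12*a + 54*d^3 + d^2*(60 - 126*a) + d*(36*a^2 - 26*a + 2) - 4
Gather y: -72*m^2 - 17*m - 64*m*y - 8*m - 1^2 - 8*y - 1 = -72*m^2 - 25*m + y*(-64*m - 8) - 2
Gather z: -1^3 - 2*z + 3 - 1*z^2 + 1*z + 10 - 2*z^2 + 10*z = -3*z^2 + 9*z + 12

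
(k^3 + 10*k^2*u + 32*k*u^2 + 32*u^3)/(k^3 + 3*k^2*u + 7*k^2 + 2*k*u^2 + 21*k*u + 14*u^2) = (k^2 + 8*k*u + 16*u^2)/(k^2 + k*u + 7*k + 7*u)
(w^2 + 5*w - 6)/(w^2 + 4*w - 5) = (w + 6)/(w + 5)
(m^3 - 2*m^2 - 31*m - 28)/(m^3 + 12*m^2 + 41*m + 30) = (m^2 - 3*m - 28)/(m^2 + 11*m + 30)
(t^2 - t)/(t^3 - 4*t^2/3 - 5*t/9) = 9*(1 - t)/(-9*t^2 + 12*t + 5)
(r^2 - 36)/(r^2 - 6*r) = (r + 6)/r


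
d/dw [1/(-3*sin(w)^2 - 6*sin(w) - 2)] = 6*(sin(w) + 1)*cos(w)/(3*sin(w)^2 + 6*sin(w) + 2)^2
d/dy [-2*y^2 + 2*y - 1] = 2 - 4*y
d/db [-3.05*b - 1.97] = -3.05000000000000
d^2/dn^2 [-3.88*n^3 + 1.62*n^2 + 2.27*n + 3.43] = 3.24 - 23.28*n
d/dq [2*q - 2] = 2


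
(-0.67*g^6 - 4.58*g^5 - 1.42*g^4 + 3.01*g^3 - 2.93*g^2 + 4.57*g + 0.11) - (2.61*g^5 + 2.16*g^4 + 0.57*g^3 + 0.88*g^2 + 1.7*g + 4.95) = -0.67*g^6 - 7.19*g^5 - 3.58*g^4 + 2.44*g^3 - 3.81*g^2 + 2.87*g - 4.84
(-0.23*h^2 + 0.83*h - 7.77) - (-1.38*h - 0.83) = -0.23*h^2 + 2.21*h - 6.94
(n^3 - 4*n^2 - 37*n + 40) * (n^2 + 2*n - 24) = n^5 - 2*n^4 - 69*n^3 + 62*n^2 + 968*n - 960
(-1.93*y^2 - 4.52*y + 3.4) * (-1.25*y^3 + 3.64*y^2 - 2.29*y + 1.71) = 2.4125*y^5 - 1.3752*y^4 - 16.2831*y^3 + 19.4265*y^2 - 15.5152*y + 5.814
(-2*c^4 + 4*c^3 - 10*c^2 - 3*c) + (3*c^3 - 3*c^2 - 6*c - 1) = -2*c^4 + 7*c^3 - 13*c^2 - 9*c - 1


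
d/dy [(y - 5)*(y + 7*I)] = 2*y - 5 + 7*I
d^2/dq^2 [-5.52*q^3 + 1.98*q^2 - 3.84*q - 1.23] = 3.96 - 33.12*q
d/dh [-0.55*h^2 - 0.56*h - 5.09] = -1.1*h - 0.56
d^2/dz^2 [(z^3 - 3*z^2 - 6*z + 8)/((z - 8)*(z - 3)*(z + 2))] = 4*(3*z^3 - 30*z^2 + 114*z - 178)/(z^6 - 33*z^5 + 435*z^4 - 2915*z^3 + 10440*z^2 - 19008*z + 13824)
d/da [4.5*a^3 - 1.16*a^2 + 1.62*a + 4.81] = 13.5*a^2 - 2.32*a + 1.62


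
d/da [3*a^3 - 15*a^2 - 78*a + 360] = 9*a^2 - 30*a - 78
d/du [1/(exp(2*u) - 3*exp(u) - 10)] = (3 - 2*exp(u))*exp(u)/(-exp(2*u) + 3*exp(u) + 10)^2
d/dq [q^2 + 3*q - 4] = 2*q + 3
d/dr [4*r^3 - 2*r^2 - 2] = 4*r*(3*r - 1)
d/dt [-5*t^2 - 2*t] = -10*t - 2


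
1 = 1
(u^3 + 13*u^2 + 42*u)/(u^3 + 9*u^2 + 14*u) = (u + 6)/(u + 2)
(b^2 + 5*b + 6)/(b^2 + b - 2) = (b + 3)/(b - 1)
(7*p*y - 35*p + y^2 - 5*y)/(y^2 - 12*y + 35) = (7*p + y)/(y - 7)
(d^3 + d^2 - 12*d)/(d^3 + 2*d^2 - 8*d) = (d - 3)/(d - 2)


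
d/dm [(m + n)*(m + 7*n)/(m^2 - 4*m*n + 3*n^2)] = 4*n*(-3*m^2 - 2*m*n + 13*n^2)/(m^4 - 8*m^3*n + 22*m^2*n^2 - 24*m*n^3 + 9*n^4)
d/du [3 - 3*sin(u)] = -3*cos(u)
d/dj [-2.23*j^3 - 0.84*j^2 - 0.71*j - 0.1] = -6.69*j^2 - 1.68*j - 0.71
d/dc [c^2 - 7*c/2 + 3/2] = 2*c - 7/2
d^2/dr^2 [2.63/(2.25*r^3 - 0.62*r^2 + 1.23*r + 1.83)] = ((3.2612 - 35.505*r)*(2.25*r^3 - 0.62*r^2 + 1.23*r + 1.83) + 2.63*(6.75*r^2 - 1.24*r + 1.23)*(13.5*r^2 - 2.48*r + 2.46))/(2.25*r^3 - 0.62*r^2 + 1.23*r + 1.83)^3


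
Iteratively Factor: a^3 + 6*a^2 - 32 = (a - 2)*(a^2 + 8*a + 16) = (a - 2)*(a + 4)*(a + 4)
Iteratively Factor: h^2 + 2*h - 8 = (h + 4)*(h - 2)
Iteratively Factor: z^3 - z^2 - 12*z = (z + 3)*(z^2 - 4*z) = (z - 4)*(z + 3)*(z)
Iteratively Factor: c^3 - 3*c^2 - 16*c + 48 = (c - 4)*(c^2 + c - 12) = (c - 4)*(c + 4)*(c - 3)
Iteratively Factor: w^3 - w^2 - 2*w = (w)*(w^2 - w - 2) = w*(w - 2)*(w + 1)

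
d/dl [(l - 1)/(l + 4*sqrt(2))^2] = (-l + 2 + 4*sqrt(2))/(l + 4*sqrt(2))^3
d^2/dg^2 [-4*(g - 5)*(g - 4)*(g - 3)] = 96 - 24*g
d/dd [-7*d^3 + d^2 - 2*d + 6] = -21*d^2 + 2*d - 2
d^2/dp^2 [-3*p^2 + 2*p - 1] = -6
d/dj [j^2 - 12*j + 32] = 2*j - 12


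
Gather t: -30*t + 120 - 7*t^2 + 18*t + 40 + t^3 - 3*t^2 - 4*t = t^3 - 10*t^2 - 16*t + 160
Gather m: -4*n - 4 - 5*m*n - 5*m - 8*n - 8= m*(-5*n - 5) - 12*n - 12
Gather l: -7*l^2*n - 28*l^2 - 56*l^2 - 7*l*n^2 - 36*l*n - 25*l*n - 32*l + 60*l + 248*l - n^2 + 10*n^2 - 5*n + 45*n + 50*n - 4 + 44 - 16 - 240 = l^2*(-7*n - 84) + l*(-7*n^2 - 61*n + 276) + 9*n^2 + 90*n - 216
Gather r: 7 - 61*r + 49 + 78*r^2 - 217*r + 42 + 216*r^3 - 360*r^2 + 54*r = 216*r^3 - 282*r^2 - 224*r + 98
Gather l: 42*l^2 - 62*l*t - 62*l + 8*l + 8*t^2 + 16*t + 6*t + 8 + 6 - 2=42*l^2 + l*(-62*t - 54) + 8*t^2 + 22*t + 12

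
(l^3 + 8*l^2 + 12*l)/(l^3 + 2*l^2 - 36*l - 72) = l/(l - 6)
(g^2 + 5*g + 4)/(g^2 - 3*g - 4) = (g + 4)/(g - 4)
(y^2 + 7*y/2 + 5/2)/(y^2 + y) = (y + 5/2)/y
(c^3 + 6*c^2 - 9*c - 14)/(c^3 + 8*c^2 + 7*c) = (c - 2)/c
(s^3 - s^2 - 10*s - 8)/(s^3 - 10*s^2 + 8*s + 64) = (s + 1)/(s - 8)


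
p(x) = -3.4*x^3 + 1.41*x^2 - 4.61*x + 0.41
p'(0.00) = -4.61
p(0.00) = 0.41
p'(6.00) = -354.89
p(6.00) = -710.89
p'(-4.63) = -236.32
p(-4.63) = 389.44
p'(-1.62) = -35.95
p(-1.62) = 26.03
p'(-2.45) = -72.74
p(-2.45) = 70.17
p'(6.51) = -418.53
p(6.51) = -907.89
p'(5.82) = -333.70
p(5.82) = -648.93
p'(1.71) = -29.61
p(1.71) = -20.35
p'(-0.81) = -13.59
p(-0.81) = 6.88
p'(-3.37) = -129.95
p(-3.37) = 162.09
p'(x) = -10.2*x^2 + 2.82*x - 4.61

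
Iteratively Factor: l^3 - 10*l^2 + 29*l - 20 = (l - 5)*(l^2 - 5*l + 4) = (l - 5)*(l - 4)*(l - 1)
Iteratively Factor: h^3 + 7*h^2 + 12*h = (h)*(h^2 + 7*h + 12) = h*(h + 4)*(h + 3)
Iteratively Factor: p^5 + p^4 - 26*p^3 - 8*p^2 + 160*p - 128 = (p + 4)*(p^4 - 3*p^3 - 14*p^2 + 48*p - 32) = (p - 4)*(p + 4)*(p^3 + p^2 - 10*p + 8) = (p - 4)*(p - 1)*(p + 4)*(p^2 + 2*p - 8) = (p - 4)*(p - 1)*(p + 4)^2*(p - 2)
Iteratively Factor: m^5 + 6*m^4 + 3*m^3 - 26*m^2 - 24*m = (m - 2)*(m^4 + 8*m^3 + 19*m^2 + 12*m) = (m - 2)*(m + 1)*(m^3 + 7*m^2 + 12*m) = (m - 2)*(m + 1)*(m + 4)*(m^2 + 3*m) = (m - 2)*(m + 1)*(m + 3)*(m + 4)*(m)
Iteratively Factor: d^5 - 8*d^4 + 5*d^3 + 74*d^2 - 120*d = (d - 2)*(d^4 - 6*d^3 - 7*d^2 + 60*d) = (d - 5)*(d - 2)*(d^3 - d^2 - 12*d) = d*(d - 5)*(d - 2)*(d^2 - d - 12) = d*(d - 5)*(d - 2)*(d + 3)*(d - 4)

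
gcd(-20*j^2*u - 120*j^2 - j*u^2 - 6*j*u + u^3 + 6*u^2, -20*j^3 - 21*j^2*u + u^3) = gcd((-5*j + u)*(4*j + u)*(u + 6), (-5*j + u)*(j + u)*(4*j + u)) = -20*j^2 - j*u + u^2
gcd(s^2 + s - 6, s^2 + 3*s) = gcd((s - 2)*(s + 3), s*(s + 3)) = s + 3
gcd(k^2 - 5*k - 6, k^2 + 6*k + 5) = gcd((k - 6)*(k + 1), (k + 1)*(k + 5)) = k + 1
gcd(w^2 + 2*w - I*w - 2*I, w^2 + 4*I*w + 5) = w - I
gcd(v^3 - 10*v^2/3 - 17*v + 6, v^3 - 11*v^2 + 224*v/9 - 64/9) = v - 1/3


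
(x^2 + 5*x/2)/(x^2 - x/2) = (2*x + 5)/(2*x - 1)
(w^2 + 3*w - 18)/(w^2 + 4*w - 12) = (w - 3)/(w - 2)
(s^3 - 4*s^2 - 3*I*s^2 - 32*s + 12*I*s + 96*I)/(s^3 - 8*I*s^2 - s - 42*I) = (s^2 - 4*s - 32)/(s^2 - 5*I*s + 14)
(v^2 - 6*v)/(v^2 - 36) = v/(v + 6)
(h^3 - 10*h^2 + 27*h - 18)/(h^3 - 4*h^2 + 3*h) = (h - 6)/h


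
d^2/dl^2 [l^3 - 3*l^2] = 6*l - 6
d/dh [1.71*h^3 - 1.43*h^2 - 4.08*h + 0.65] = 5.13*h^2 - 2.86*h - 4.08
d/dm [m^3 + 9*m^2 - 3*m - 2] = 3*m^2 + 18*m - 3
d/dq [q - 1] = 1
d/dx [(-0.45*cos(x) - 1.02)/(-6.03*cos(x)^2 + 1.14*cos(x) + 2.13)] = (2.7135*cos(x)^2 + 12.3012*cos(x) - 0.2043)*sin(x)/(36.3609*cos(x)^4 - 13.7484*cos(x)^3 - 24.3882*cos(x)^2 + 4.8564*cos(x) + 4.5369)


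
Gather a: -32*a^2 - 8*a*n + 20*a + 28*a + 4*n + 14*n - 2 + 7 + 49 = -32*a^2 + a*(48 - 8*n) + 18*n + 54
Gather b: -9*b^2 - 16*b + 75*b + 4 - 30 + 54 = -9*b^2 + 59*b + 28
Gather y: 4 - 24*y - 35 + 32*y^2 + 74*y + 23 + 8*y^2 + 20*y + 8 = 40*y^2 + 70*y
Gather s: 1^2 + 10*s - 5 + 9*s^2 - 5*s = 9*s^2 + 5*s - 4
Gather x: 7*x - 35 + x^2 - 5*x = x^2 + 2*x - 35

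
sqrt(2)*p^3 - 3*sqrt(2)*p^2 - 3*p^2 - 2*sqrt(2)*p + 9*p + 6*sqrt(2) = (p - 3)*(p - 2*sqrt(2))*(sqrt(2)*p + 1)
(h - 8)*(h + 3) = h^2 - 5*h - 24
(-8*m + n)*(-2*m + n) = 16*m^2 - 10*m*n + n^2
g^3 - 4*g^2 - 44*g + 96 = (g - 8)*(g - 2)*(g + 6)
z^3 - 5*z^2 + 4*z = z*(z - 4)*(z - 1)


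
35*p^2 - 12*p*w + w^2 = (-7*p + w)*(-5*p + w)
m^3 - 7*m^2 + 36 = (m - 6)*(m - 3)*(m + 2)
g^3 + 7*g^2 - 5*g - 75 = (g - 3)*(g + 5)^2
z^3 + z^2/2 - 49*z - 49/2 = (z - 7)*(z + 1/2)*(z + 7)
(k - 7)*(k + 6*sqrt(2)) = k^2 - 7*k + 6*sqrt(2)*k - 42*sqrt(2)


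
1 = 1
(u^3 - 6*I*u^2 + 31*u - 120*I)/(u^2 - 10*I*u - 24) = (-u^3 + 6*I*u^2 - 31*u + 120*I)/(-u^2 + 10*I*u + 24)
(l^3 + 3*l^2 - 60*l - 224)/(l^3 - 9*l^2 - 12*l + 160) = (l + 7)/(l - 5)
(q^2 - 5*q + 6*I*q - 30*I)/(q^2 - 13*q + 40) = (q + 6*I)/(q - 8)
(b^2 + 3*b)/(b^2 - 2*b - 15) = b/(b - 5)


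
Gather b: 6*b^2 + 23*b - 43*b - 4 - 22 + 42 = 6*b^2 - 20*b + 16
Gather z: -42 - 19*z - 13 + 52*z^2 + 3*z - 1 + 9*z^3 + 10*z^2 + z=9*z^3 + 62*z^2 - 15*z - 56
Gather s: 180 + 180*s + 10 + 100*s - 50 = 280*s + 140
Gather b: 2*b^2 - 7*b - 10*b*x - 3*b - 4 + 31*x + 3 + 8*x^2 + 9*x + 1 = 2*b^2 + b*(-10*x - 10) + 8*x^2 + 40*x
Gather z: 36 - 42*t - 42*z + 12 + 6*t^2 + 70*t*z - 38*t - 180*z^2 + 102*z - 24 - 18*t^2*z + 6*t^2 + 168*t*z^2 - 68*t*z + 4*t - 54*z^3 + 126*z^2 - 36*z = 12*t^2 - 76*t - 54*z^3 + z^2*(168*t - 54) + z*(-18*t^2 + 2*t + 24) + 24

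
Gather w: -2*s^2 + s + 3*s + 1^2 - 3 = -2*s^2 + 4*s - 2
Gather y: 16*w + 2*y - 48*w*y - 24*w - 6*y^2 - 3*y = -8*w - 6*y^2 + y*(-48*w - 1)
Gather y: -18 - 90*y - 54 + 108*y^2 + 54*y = 108*y^2 - 36*y - 72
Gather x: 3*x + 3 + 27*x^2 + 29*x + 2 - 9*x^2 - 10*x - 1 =18*x^2 + 22*x + 4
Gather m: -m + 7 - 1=6 - m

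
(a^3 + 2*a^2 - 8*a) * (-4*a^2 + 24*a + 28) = -4*a^5 + 16*a^4 + 108*a^3 - 136*a^2 - 224*a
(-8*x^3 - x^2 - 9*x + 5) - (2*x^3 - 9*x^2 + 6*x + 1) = -10*x^3 + 8*x^2 - 15*x + 4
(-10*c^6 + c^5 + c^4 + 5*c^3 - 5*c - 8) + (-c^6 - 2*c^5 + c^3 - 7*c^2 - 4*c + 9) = -11*c^6 - c^5 + c^4 + 6*c^3 - 7*c^2 - 9*c + 1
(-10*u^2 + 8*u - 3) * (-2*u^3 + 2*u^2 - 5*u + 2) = 20*u^5 - 36*u^4 + 72*u^3 - 66*u^2 + 31*u - 6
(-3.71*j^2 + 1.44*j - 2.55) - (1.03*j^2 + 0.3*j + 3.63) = -4.74*j^2 + 1.14*j - 6.18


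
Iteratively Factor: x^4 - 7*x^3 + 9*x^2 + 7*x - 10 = (x - 1)*(x^3 - 6*x^2 + 3*x + 10) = (x - 1)*(x + 1)*(x^2 - 7*x + 10) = (x - 5)*(x - 1)*(x + 1)*(x - 2)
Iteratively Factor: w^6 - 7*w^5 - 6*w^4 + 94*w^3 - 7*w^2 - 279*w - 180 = (w + 1)*(w^5 - 8*w^4 + 2*w^3 + 92*w^2 - 99*w - 180) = (w - 4)*(w + 1)*(w^4 - 4*w^3 - 14*w^2 + 36*w + 45) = (w - 5)*(w - 4)*(w + 1)*(w^3 + w^2 - 9*w - 9) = (w - 5)*(w - 4)*(w - 3)*(w + 1)*(w^2 + 4*w + 3) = (w - 5)*(w - 4)*(w - 3)*(w + 1)^2*(w + 3)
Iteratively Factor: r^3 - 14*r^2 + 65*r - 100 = (r - 5)*(r^2 - 9*r + 20) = (r - 5)^2*(r - 4)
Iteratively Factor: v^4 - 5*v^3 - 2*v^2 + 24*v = (v - 3)*(v^3 - 2*v^2 - 8*v) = v*(v - 3)*(v^2 - 2*v - 8) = v*(v - 3)*(v + 2)*(v - 4)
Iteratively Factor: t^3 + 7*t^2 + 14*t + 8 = (t + 2)*(t^2 + 5*t + 4) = (t + 1)*(t + 2)*(t + 4)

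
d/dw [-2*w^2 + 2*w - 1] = 2 - 4*w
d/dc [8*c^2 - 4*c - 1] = 16*c - 4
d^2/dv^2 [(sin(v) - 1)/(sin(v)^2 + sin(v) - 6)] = (-9*sin(v)^5 + 5*sin(v)^4 + 13*sin(v)^2 - 73*sin(v)/4 + 21*sin(3*v)/4 + sin(5*v)/2 - 2)/((sin(v) - 2)^3*(sin(v) + 3)^3)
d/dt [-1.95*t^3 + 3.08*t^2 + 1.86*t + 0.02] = -5.85*t^2 + 6.16*t + 1.86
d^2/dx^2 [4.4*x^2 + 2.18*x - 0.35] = 8.80000000000000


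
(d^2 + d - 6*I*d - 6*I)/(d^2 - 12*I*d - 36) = (d + 1)/(d - 6*I)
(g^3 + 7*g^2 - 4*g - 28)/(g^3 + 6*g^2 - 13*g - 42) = (g - 2)/(g - 3)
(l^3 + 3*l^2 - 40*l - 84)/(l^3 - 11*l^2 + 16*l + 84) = (l + 7)/(l - 7)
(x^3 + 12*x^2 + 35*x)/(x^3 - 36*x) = (x^2 + 12*x + 35)/(x^2 - 36)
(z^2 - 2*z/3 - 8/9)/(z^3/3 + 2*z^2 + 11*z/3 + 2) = (9*z^2 - 6*z - 8)/(3*(z^3 + 6*z^2 + 11*z + 6))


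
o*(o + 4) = o^2 + 4*o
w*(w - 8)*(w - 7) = w^3 - 15*w^2 + 56*w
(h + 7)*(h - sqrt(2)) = h^2 - sqrt(2)*h + 7*h - 7*sqrt(2)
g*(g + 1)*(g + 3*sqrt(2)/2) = g^3 + g^2 + 3*sqrt(2)*g^2/2 + 3*sqrt(2)*g/2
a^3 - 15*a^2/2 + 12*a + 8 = (a - 4)^2*(a + 1/2)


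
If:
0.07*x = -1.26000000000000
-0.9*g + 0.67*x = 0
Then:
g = -13.40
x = -18.00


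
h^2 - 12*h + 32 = (h - 8)*(h - 4)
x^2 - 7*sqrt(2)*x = x*(x - 7*sqrt(2))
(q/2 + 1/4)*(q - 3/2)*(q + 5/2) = q^3/2 + 3*q^2/4 - 13*q/8 - 15/16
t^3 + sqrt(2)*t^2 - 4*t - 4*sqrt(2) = (t - 2)*(t + 2)*(t + sqrt(2))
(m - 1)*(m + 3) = m^2 + 2*m - 3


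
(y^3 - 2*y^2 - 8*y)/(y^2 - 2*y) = (y^2 - 2*y - 8)/(y - 2)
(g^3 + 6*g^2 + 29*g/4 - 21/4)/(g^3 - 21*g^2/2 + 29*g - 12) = (2*g^2 + 13*g + 21)/(2*(g^2 - 10*g + 24))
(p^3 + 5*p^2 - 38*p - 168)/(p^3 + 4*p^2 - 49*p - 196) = (p - 6)/(p - 7)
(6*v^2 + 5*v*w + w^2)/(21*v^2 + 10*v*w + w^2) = (2*v + w)/(7*v + w)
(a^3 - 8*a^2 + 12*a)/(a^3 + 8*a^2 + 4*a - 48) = a*(a - 6)/(a^2 + 10*a + 24)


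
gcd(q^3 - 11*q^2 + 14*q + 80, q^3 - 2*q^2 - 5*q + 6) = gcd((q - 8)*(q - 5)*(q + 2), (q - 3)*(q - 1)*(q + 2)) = q + 2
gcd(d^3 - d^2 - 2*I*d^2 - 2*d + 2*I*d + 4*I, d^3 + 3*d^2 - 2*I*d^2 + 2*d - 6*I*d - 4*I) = d^2 + d*(1 - 2*I) - 2*I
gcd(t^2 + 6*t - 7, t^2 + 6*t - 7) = t^2 + 6*t - 7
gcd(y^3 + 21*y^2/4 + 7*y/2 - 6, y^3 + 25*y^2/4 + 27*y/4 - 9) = y^2 + 13*y/4 - 3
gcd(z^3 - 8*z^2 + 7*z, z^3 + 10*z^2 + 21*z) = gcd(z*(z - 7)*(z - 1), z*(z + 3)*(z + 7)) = z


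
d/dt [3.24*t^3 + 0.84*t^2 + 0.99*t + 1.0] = 9.72*t^2 + 1.68*t + 0.99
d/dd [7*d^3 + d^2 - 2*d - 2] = 21*d^2 + 2*d - 2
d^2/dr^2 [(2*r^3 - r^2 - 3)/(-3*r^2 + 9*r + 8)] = 2*(-183*r^3 - 279*r^2 - 627*r + 379)/(27*r^6 - 243*r^5 + 513*r^4 + 567*r^3 - 1368*r^2 - 1728*r - 512)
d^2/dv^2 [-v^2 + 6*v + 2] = -2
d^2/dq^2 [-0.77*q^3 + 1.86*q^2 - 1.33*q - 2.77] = 3.72 - 4.62*q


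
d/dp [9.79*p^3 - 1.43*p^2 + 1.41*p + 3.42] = 29.37*p^2 - 2.86*p + 1.41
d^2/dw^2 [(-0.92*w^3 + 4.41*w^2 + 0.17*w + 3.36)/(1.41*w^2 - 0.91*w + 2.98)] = (18.200504*w^3 - 56.130396*w^2 - 79.17294*w + 56.575876)/(2.803221*w^6 - 5.427513*w^5 + 21.276477*w^4 - 23.695399*w^3 + 44.967306*w^2 - 24.243492*w + 26.463592)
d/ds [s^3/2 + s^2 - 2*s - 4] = 3*s^2/2 + 2*s - 2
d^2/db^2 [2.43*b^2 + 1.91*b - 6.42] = 4.86000000000000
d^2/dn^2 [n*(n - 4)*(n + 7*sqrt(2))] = 6*n - 8 + 14*sqrt(2)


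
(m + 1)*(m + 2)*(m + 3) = m^3 + 6*m^2 + 11*m + 6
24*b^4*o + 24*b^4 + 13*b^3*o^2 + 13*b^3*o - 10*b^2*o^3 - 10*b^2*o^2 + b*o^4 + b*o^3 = (-8*b + o)*(-3*b + o)*(b + o)*(b*o + b)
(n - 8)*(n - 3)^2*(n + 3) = n^4 - 11*n^3 + 15*n^2 + 99*n - 216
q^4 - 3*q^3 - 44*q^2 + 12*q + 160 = (q - 8)*(q - 2)*(q + 2)*(q + 5)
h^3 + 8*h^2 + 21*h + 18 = (h + 2)*(h + 3)^2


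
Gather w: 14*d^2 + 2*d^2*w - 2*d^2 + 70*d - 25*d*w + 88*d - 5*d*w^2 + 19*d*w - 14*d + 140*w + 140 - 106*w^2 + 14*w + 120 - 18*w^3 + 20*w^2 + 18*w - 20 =12*d^2 + 144*d - 18*w^3 + w^2*(-5*d - 86) + w*(2*d^2 - 6*d + 172) + 240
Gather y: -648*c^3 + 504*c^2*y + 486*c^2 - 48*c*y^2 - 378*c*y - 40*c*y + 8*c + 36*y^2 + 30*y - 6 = -648*c^3 + 486*c^2 + 8*c + y^2*(36 - 48*c) + y*(504*c^2 - 418*c + 30) - 6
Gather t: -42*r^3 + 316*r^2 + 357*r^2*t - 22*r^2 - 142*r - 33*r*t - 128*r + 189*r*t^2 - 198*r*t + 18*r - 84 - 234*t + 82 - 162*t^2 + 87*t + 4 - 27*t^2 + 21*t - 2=-42*r^3 + 294*r^2 - 252*r + t^2*(189*r - 189) + t*(357*r^2 - 231*r - 126)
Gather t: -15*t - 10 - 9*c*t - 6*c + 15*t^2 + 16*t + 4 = -6*c + 15*t^2 + t*(1 - 9*c) - 6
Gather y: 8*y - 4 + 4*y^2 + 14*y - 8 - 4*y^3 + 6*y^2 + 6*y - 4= -4*y^3 + 10*y^2 + 28*y - 16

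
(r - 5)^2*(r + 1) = r^3 - 9*r^2 + 15*r + 25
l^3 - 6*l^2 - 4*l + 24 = (l - 6)*(l - 2)*(l + 2)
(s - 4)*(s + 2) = s^2 - 2*s - 8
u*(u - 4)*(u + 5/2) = u^3 - 3*u^2/2 - 10*u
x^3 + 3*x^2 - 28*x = x*(x - 4)*(x + 7)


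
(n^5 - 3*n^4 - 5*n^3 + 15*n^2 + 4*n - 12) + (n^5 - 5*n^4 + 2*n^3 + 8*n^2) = 2*n^5 - 8*n^4 - 3*n^3 + 23*n^2 + 4*n - 12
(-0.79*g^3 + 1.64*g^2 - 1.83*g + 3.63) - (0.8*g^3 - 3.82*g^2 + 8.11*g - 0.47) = -1.59*g^3 + 5.46*g^2 - 9.94*g + 4.1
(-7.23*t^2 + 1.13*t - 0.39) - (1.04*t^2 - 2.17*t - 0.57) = -8.27*t^2 + 3.3*t + 0.18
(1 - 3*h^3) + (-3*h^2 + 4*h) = -3*h^3 - 3*h^2 + 4*h + 1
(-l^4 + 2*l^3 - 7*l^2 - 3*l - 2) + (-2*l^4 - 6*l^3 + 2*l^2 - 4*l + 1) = -3*l^4 - 4*l^3 - 5*l^2 - 7*l - 1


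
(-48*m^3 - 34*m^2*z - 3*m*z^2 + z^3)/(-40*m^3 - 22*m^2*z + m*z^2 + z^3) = (-24*m^2 - 5*m*z + z^2)/(-20*m^2 - m*z + z^2)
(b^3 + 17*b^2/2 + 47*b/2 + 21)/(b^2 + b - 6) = (b^2 + 11*b/2 + 7)/(b - 2)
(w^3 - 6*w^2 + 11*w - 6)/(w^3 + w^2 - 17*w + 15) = (w - 2)/(w + 5)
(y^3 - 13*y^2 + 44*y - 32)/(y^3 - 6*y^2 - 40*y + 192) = (y - 1)/(y + 6)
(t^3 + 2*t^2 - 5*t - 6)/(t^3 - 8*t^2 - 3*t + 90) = (t^2 - t - 2)/(t^2 - 11*t + 30)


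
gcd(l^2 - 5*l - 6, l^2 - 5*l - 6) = l^2 - 5*l - 6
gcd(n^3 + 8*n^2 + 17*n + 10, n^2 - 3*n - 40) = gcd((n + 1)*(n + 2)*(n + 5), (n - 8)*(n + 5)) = n + 5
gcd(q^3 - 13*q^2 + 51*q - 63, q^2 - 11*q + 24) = q - 3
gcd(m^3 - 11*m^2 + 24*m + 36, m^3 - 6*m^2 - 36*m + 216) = m^2 - 12*m + 36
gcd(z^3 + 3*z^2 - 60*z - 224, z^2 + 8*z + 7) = z + 7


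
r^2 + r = r*(r + 1)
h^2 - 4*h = h*(h - 4)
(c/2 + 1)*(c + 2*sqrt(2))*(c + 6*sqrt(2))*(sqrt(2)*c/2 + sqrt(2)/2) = sqrt(2)*c^4/4 + 3*sqrt(2)*c^3/4 + 4*c^3 + 13*sqrt(2)*c^2/2 + 12*c^2 + 8*c + 18*sqrt(2)*c + 12*sqrt(2)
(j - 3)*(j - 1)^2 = j^3 - 5*j^2 + 7*j - 3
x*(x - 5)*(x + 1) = x^3 - 4*x^2 - 5*x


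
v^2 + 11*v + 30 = (v + 5)*(v + 6)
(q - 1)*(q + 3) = q^2 + 2*q - 3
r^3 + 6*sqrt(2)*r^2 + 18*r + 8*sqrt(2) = (r + sqrt(2))^2*(r + 4*sqrt(2))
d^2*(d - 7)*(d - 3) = d^4 - 10*d^3 + 21*d^2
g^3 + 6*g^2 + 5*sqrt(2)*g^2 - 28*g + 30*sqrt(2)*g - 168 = (g + 6)*(g - 2*sqrt(2))*(g + 7*sqrt(2))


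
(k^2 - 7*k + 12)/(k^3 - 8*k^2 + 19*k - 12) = 1/(k - 1)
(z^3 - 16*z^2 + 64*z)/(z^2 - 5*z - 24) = z*(z - 8)/(z + 3)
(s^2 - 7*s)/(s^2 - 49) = s/(s + 7)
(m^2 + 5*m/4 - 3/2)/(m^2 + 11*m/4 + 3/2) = (4*m - 3)/(4*m + 3)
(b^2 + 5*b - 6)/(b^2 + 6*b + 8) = (b^2 + 5*b - 6)/(b^2 + 6*b + 8)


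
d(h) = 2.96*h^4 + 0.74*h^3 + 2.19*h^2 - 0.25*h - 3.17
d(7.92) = 12146.27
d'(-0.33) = -1.88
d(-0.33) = -2.84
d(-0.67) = -1.65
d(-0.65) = -1.76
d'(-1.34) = -30.62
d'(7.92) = 6055.72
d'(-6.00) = -2504.05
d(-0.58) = -2.10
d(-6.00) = 3753.49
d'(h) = 11.84*h^3 + 2.22*h^2 + 4.38*h - 0.25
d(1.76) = 35.61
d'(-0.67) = -5.75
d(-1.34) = 8.86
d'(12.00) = 20831.51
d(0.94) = 1.46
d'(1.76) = 78.88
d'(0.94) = 15.66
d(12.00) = 62966.47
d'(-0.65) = -5.41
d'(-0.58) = -4.35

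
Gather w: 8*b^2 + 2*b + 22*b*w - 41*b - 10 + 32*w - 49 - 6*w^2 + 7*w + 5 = 8*b^2 - 39*b - 6*w^2 + w*(22*b + 39) - 54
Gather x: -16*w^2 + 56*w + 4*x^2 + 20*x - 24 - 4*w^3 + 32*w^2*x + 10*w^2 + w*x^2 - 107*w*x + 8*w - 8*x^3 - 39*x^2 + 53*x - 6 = -4*w^3 - 6*w^2 + 64*w - 8*x^3 + x^2*(w - 35) + x*(32*w^2 - 107*w + 73) - 30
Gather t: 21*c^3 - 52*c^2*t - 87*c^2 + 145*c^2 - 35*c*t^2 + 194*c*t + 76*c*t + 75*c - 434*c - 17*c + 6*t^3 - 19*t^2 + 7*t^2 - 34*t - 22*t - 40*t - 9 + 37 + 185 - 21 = 21*c^3 + 58*c^2 - 376*c + 6*t^3 + t^2*(-35*c - 12) + t*(-52*c^2 + 270*c - 96) + 192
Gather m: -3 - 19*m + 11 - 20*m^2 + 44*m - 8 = -20*m^2 + 25*m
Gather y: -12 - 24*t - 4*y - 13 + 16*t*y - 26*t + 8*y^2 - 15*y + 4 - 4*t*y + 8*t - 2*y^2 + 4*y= -42*t + 6*y^2 + y*(12*t - 15) - 21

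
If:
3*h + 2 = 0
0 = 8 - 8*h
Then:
No Solution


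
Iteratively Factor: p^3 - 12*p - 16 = (p - 4)*(p^2 + 4*p + 4) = (p - 4)*(p + 2)*(p + 2)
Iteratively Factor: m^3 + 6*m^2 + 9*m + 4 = (m + 4)*(m^2 + 2*m + 1) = (m + 1)*(m + 4)*(m + 1)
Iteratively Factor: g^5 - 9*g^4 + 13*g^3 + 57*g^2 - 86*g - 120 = (g - 3)*(g^4 - 6*g^3 - 5*g^2 + 42*g + 40) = (g - 3)*(g + 2)*(g^3 - 8*g^2 + 11*g + 20) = (g - 5)*(g - 3)*(g + 2)*(g^2 - 3*g - 4) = (g - 5)*(g - 3)*(g + 1)*(g + 2)*(g - 4)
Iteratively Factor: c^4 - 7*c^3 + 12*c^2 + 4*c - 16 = (c - 4)*(c^3 - 3*c^2 + 4) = (c - 4)*(c + 1)*(c^2 - 4*c + 4) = (c - 4)*(c - 2)*(c + 1)*(c - 2)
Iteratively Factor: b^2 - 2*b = (b)*(b - 2)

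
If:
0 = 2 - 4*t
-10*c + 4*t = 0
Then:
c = 1/5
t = 1/2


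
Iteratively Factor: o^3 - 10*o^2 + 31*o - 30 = (o - 3)*(o^2 - 7*o + 10) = (o - 3)*(o - 2)*(o - 5)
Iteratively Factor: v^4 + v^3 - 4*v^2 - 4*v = (v)*(v^3 + v^2 - 4*v - 4) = v*(v - 2)*(v^2 + 3*v + 2) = v*(v - 2)*(v + 1)*(v + 2)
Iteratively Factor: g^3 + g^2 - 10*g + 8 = (g - 2)*(g^2 + 3*g - 4) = (g - 2)*(g + 4)*(g - 1)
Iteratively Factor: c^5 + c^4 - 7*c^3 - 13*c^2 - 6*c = (c + 1)*(c^4 - 7*c^2 - 6*c) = (c + 1)^2*(c^3 - c^2 - 6*c) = c*(c + 1)^2*(c^2 - c - 6) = c*(c - 3)*(c + 1)^2*(c + 2)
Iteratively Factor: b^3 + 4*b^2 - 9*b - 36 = (b - 3)*(b^2 + 7*b + 12) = (b - 3)*(b + 3)*(b + 4)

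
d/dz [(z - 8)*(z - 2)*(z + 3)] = 3*z^2 - 14*z - 14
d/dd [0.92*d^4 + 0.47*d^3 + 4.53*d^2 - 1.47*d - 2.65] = 3.68*d^3 + 1.41*d^2 + 9.06*d - 1.47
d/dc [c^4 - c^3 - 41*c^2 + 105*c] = 4*c^3 - 3*c^2 - 82*c + 105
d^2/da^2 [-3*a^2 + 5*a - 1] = -6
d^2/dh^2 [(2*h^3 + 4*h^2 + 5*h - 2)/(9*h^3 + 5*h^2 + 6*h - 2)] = 2*(234*h^6 + 891*h^5 - 729*h^4 - 389*h^3 + 114*h^2 - 114*h - 16)/(729*h^9 + 1215*h^8 + 2133*h^7 + 1259*h^6 + 882*h^5 - 258*h^4 - 36*h^3 - 156*h^2 + 72*h - 8)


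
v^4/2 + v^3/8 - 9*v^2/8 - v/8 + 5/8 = (v/2 + 1/2)*(v - 1)^2*(v + 5/4)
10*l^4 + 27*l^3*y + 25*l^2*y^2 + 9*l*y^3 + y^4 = (l + y)^2*(2*l + y)*(5*l + y)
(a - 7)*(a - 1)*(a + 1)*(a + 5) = a^4 - 2*a^3 - 36*a^2 + 2*a + 35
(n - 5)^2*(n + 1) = n^3 - 9*n^2 + 15*n + 25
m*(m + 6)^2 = m^3 + 12*m^2 + 36*m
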